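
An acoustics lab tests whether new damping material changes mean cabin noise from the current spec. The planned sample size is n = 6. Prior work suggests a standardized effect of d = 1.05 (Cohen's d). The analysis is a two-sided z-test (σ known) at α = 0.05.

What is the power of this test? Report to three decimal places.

Power ≈ 0.730

Noncentrality parameter: δ = d·√n = 1.05 × √6 = 2.5720
Two-sided α = 0.05 → critical value z_{0.025} = 1.960.
Power = Φ(δ − 1.960) + Φ(−δ − 1.960) = Φ(0.612) + Φ(-4.532) = 0.7297 + 0.0000 = 0.7297.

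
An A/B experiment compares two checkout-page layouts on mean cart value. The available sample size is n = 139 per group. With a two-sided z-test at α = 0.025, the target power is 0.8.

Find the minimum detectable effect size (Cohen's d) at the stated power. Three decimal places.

d ≈ 0.370

Need Φ(δ − 2.241) = 0.8, so δ = 2.241 + 0.842 = 3.083.
(The second rejection-region term Φ(−δ − z_{α/2}) is negligible and dropped.)
δ = d·√(n/2) ⇒ d = δ/√(n/2) = 3.083/√(139/2) = 0.3698.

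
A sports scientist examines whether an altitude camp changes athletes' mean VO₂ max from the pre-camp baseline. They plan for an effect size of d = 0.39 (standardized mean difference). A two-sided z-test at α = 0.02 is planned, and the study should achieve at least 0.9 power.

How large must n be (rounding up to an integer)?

Set Φ(δ − 2.326) = 0.9; then δ − 2.326 = Φ⁻¹(0.9) = 1.282, giving δ = 3.608.
(Ignoring the negligible lower-tail rejection probability gives the usual closed-form inversion.)
δ = d·√n ⇒ n = (δ/d)² = (3.608 / 0.39)² = 85.58.
Rounding up, n = 86.

n = 86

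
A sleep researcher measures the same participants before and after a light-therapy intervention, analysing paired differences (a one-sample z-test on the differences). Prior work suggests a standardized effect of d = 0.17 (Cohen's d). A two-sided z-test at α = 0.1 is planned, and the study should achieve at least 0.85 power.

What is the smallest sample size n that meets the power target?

n = 249

Set Φ(δ − 1.645) = 0.85; then δ − 1.645 = Φ⁻¹(0.85) = 1.036, giving δ = 2.681.
(Ignoring the negligible lower-tail rejection probability gives the usual closed-form inversion.)
δ = d·√n ⇒ n = (δ/d)² = (2.681 / 0.17)² = 248.76.
Round up to the next whole unit.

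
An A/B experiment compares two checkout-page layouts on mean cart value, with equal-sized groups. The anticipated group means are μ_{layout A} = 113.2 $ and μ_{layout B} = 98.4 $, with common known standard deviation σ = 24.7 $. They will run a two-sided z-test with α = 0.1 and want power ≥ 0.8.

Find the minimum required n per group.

n = 35 per group

Standardized effect: d = |μ_{layout A} − μ_{layout B}| / σ = |113.2 − 98.4| / 24.7 = 0.5992
For power 0.8 need Φ(δ − z_{0.05}) = 0.8, so δ = z_{0.05} + z_{0.20} = 1.645 + 0.842 = 2.486.
(For δ > 0 the lower-tail rejection region contributes negligibly to power, so the one-term inversion is standard.)
δ = d·√(n/2) ⇒ n = 2(δ/d)² = 2 × (2.486 / 0.5992)² = 34.44.
Round up to the next whole unit.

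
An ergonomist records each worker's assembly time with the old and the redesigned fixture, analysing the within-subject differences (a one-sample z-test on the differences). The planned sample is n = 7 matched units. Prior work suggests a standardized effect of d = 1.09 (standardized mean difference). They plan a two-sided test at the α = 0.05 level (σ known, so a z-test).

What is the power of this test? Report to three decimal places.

Noncentrality parameter: δ = d·√n = 1.09 × √7 = 2.8839
Two-sided α = 0.05 → critical value z_{0.025} = 1.960.
Power = Φ(δ − 1.960) + Φ(−δ − 1.960) = Φ(0.924) + Φ(-4.844) = 0.8222 + 0.0000 = 0.8222.

Power ≈ 0.822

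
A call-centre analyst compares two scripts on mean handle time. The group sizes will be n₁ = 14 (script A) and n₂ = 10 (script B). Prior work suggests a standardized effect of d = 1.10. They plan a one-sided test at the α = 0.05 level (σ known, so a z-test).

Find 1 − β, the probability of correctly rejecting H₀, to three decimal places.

Noncentrality parameter: λ = d / √(1/n₁ + 1/n₂) = 1.10 / √(1/14 + 1/10) = 2.6568
Critical value for a one-sided test at α = 0.05: z_α = 1.645.
Power = P(Z > 1.645 − λ) = Φ(1.012) = 0.8442.

Power ≈ 0.844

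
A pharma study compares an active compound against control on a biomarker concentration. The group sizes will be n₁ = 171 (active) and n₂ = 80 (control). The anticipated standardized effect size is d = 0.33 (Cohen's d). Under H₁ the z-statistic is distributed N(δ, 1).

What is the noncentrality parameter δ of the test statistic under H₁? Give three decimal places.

δ = d / √(1/n₁ + 1/n₂) = 0.33 / √(1/171 + 1/80) = 2.4362

δ ≈ 2.436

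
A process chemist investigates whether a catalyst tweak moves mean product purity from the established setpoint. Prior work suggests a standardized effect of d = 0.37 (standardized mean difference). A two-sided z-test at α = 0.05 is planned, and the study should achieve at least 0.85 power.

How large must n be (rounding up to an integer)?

For power 0.85 need Φ(δ − z_{0.025}) = 0.85, so δ = z_{0.025} + z_{0.15} = 1.960 + 1.036 = 2.996.
(For δ > 0 the lower-tail rejection region contributes negligibly to power, so the one-term inversion is standard.)
δ = d·√n ⇒ n = (δ/d)² = (2.996 / 0.37)² = 65.58.
Rounding up, n = 66.

n = 66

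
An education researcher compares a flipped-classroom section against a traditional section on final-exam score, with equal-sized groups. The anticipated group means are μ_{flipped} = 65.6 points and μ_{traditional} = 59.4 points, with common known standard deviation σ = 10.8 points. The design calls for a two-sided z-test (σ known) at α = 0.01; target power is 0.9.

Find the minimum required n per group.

n = 91 per group

Standardized effect: d = |μ_{flipped} − μ_{traditional}| / σ = |65.6 − 59.4| / 10.8 = 0.5741
For power 0.9 need Φ(δ − z_{0.005}) = 0.9, so δ = z_{0.005} + z_{0.10} = 2.576 + 1.282 = 3.857.
(Ignoring the negligible lower-tail rejection probability gives the usual closed-form inversion.)
δ = d·√(n/2) ⇒ n = 2(δ/d)² = 2 × (3.857 / 0.5741)² = 90.30.
Round up to the next whole unit.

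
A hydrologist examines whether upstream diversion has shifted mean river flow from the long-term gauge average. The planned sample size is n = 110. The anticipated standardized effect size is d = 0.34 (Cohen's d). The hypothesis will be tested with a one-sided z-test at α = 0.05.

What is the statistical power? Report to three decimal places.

Noncentrality parameter: δ = d·√n = 0.34 × √110 = 3.5660
Critical value for a one-sided test at α = 0.05: z_α = 1.645.
Power = P(Z > 1.645 − δ) = Φ(1.921) = 0.9726.

Power ≈ 0.973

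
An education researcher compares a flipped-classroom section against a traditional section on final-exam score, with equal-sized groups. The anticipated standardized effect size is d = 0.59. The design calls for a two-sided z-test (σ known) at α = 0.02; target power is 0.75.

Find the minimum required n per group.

n = 52 per group

For power 0.75 need Φ(δ − z_{0.01}) = 0.75, so δ = z_{0.01} + z_{0.25} = 2.326 + 0.674 = 3.001.
(For δ > 0 the lower-tail rejection region contributes negligibly to power, so the one-term inversion is standard.)
δ = d·√(n/2) ⇒ n = 2(δ/d)² = 2 × (3.001 / 0.59)² = 51.74.
Rounding up, n = 52 per group.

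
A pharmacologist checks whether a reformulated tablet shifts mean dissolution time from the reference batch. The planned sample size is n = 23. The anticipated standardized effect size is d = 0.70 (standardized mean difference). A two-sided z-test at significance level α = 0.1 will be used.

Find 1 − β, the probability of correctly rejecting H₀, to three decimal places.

Noncentrality parameter: δ = d·√n = 0.70 × √23 = 3.3571
Critical value for a two-sided test at α = 0.1: z_{α/2} = 1.645.
Power = Φ(δ − 1.645) + Φ(−δ − 1.645) = Φ(1.712) + Φ(-5.002) = 0.9566 + 0.0000 = 0.9566.

Power ≈ 0.957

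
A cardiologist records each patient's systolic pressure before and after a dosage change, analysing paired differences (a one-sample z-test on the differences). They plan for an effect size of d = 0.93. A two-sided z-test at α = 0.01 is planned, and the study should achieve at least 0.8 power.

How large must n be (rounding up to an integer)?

n = 14

For power 0.8 need Φ(δ − z_{0.005}) = 0.8, so δ = z_{0.005} + z_{0.20} = 2.576 + 0.842 = 3.417.
(For δ > 0 the lower-tail rejection region contributes negligibly to power, so the one-term inversion is standard.)
δ = d·√n ⇒ n = (δ/d)² = (3.417 / 0.93)² = 13.50.
Round up to the next whole unit.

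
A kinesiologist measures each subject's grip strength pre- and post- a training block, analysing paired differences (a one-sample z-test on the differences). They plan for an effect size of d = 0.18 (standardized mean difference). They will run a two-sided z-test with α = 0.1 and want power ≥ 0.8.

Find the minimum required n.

n = 191

Set Φ(δ − 1.645) = 0.8; then δ − 1.645 = Φ⁻¹(0.8) = 0.842, giving δ = 2.486.
(For δ > 0 the lower-tail rejection region contributes negligibly to power, so the one-term inversion is standard.)
δ = d·√n ⇒ n = (δ/d)² = (2.486 / 0.18)² = 190.82.
Round up to the next whole unit.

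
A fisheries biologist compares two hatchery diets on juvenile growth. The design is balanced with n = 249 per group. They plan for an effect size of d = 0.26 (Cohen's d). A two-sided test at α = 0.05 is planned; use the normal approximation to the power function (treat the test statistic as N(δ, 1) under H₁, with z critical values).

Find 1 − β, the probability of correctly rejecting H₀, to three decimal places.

Noncentrality parameter: λ = d·√(n/2) = 0.26 × √(249/2) = 2.9011
Two-sided α = 0.05 → critical value z_{0.025} = 1.960.
Power = Φ(λ − 1.960) + Φ(−λ − 1.960) = Φ(0.941) + Φ(-4.861) = 0.8267 + 0.0000 = 0.8267.

Power ≈ 0.827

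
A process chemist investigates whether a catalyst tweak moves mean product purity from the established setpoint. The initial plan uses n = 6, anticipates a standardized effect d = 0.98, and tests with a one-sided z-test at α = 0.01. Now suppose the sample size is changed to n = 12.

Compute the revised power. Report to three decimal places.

With n = 12: δ = d·√n = 0.98 × √12 = 3.3948. Critical value z_{0.01} = 2.326.
Revised power = P(Z > 2.326 − δ) = Φ(1.068) = 0.8573.

Power ≈ 0.857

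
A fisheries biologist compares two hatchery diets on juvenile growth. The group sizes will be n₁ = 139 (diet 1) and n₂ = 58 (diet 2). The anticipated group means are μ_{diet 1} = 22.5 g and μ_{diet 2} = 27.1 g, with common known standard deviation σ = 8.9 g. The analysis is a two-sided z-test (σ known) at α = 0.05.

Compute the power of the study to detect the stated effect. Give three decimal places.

Power ≈ 0.911

Standardized effect: d = |μ_{diet 1} − μ_{diet 2}| / σ = |22.5 − 27.1| / 8.9 = 0.5169
Noncentrality parameter: δ = d / √(1/n₁ + 1/n₂) = 0.5169 / √(1/139 + 1/58) = 3.3064
Critical value for a two-sided test at α = 0.05: z_{α/2} = 1.960.
Power = Φ(δ − 1.960) + Φ(−δ − 1.960) = Φ(1.346) + Φ(-5.266) = 0.9109 + 0.0000 = 0.9109.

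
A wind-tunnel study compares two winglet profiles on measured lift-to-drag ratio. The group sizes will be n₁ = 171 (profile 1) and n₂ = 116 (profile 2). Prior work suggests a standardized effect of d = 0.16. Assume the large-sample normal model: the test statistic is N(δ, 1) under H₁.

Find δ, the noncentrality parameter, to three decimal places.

The noncentrality parameter scales effect size by the design's sample-size factor: δ = d / √(1/n₁ + 1/n₂) = 0.16 / √(1/171 + 1/116) = 1.3302

δ ≈ 1.330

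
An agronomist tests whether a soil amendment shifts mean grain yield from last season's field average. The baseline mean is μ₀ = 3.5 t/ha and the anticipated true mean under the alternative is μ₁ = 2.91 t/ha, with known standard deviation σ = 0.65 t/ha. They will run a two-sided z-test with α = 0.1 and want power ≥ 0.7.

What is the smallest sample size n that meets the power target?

Standardized effect: d = |μ₁ − μ₀| / σ = |2.91 − 3.5| / 0.65 = 0.9077
For power 0.7 need Φ(δ − z_{0.05}) = 0.7, so δ = z_{0.05} + z_{0.30} = 1.645 + 0.524 = 2.169.
(For δ > 0 the lower-tail rejection region contributes negligibly to power, so the one-term inversion is standard.)
δ = d·√n ⇒ n = (δ/d)² = (2.169 / 0.9077)² = 5.71.
Rounding up, n = 6.

n = 6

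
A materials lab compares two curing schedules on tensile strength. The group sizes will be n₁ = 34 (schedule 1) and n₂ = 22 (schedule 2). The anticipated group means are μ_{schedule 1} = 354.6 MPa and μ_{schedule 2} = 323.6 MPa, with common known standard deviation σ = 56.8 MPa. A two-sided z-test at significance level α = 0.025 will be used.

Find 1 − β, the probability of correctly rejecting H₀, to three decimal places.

Standardized effect: d = |μ_{schedule 1} − μ_{schedule 2}| / σ = |354.6 − 323.6| / 56.8 = 0.5458
Noncentrality parameter: δ = d / √(1/n₁ + 1/n₂) = 0.5458 / √(1/34 + 1/22) = 1.9947
Two-sided α = 0.025 → critical value z_{0.0125} = 2.241.
Power = Φ(δ − 2.241) + Φ(−δ − 2.241) = Φ(-0.247) + Φ(-4.236) = 0.4026 + 0.0000 = 0.4026.

Power ≈ 0.403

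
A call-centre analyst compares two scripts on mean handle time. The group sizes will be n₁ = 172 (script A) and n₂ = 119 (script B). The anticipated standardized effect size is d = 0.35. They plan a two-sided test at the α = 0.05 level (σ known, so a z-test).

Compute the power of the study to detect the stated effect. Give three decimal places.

Power ≈ 0.835

Noncentrality parameter: δ = d / √(1/n₁ + 1/n₂) = 0.35 / √(1/172 + 1/119) = 2.9353
Critical value for a two-sided test at α = 0.05: z_{α/2} = 1.960.
Power = Φ(δ − 1.960) + Φ(−δ − 1.960) = Φ(0.975) + Φ(-4.895) = 0.8353 + 0.0000 = 0.8353.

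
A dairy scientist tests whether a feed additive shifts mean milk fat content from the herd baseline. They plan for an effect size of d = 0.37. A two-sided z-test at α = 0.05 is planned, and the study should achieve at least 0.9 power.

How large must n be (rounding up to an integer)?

n = 77

For power 0.9 need Φ(δ − z_{0.025}) = 0.9, so δ = z_{0.025} + z_{0.10} = 1.960 + 1.282 = 3.242.
(Ignoring the negligible lower-tail rejection probability gives the usual closed-form inversion.)
δ = d·√n ⇒ n = (δ/d)² = (3.242 / 0.37)² = 76.75.
Rounding up, n = 77.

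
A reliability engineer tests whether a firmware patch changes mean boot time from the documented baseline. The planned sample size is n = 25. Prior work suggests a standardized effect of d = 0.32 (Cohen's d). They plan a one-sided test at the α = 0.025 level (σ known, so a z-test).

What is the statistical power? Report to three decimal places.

Power ≈ 0.359

Noncentrality parameter: δ = d·√n = 0.32 × √25 = 1.6000
One-sided α = 0.025 → critical value z_{0.025} = 1.960.
Power = Φ(δ − 1.960) = Φ(-0.360) = 0.3594.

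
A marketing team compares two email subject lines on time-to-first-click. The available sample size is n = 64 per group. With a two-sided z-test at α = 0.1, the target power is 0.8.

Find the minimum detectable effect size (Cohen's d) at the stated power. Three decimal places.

d ≈ 0.440

Required noncentrality: δ = z_{0.05} + z_{0.20} = 1.645 + 0.842 = 2.486.
(The second rejection-region term Φ(−δ − z_{α/2}) is negligible and dropped.)
δ = d·√(n/2) ⇒ d = δ/√(n/2) = 2.486/√(64/2) = 0.4396.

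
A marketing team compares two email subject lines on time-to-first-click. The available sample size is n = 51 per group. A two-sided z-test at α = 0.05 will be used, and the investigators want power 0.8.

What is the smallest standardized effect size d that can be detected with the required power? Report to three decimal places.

d ≈ 0.555

Need Φ(δ − 1.960) = 0.8, so δ = 1.960 + 0.842 = 2.802.
(The second rejection-region term Φ(−δ − z_{α/2}) is negligible and dropped.)
δ = d·√(n/2) ⇒ d = δ/√(n/2) = 2.802/√(51/2) = 0.5548.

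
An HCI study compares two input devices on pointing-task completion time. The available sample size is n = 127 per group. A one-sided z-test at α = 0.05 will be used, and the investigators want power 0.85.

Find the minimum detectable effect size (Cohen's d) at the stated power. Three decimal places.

Need Φ(δ − 1.645) = 0.85, so δ = 1.645 + 1.036 = 2.681.
δ = d·√(n/2) ⇒ d = δ/√(n/2) = 2.681/√(127/2) = 0.3365.

d ≈ 0.336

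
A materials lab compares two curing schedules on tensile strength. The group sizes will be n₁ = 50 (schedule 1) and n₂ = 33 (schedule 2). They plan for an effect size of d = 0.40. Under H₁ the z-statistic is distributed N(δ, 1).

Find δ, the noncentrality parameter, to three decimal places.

δ ≈ 1.783

δ = d / √(1/n₁ + 1/n₂) = 0.40 / √(1/50 + 1/33) = 1.7835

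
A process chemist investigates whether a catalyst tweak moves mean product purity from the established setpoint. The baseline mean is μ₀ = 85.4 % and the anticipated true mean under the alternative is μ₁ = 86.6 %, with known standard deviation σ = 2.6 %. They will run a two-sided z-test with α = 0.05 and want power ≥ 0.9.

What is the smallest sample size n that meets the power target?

Standardized effect: d = |μ₁ − μ₀| / σ = |86.6 − 85.4| / 2.6 = 0.4615
Set Φ(δ − 1.960) = 0.9; then δ − 1.960 = Φ⁻¹(0.9) = 1.282, giving δ = 3.242.
(For δ > 0 the lower-tail rejection region contributes negligibly to power, so the one-term inversion is standard.)
δ = d·√n ⇒ n = (δ/d)² = (3.242 / 0.4615)² = 49.33.
Rounding up, n = 50.

n = 50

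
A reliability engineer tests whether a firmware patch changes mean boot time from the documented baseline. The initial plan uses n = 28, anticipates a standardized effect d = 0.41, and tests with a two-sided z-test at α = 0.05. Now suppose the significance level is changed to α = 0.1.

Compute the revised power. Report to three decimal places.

δ = d·√n = 0.41 × √28 = 2.1695 (unchanged). New critical value: z_{0.05} = 1.645.
Revised power = Φ(δ − 1.645) + Φ(−δ − 1.645) = Φ(0.525) + Φ(-3.814) = 0.7001 + 0.0001 = 0.7002.

Power ≈ 0.700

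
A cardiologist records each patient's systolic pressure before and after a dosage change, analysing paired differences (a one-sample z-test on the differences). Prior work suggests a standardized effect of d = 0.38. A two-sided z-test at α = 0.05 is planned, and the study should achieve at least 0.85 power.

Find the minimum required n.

Set Φ(δ − 1.960) = 0.85; then δ − 1.960 = Φ⁻¹(0.85) = 1.036, giving δ = 2.996.
(For δ > 0 the lower-tail rejection region contributes negligibly to power, so the one-term inversion is standard.)
δ = d·√n ⇒ n = (δ/d)² = (2.996 / 0.38)² = 62.18.
Round up to the next whole unit.

n = 63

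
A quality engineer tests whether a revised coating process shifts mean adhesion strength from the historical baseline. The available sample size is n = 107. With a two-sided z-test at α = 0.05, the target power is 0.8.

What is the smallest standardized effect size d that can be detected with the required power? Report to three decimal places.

Required noncentrality: δ = z_{0.025} + z_{0.20} = 1.960 + 0.842 = 2.802.
(The second rejection-region term Φ(−δ − z_{α/2}) is negligible and dropped.)
δ = d·√n ⇒ d = δ/√n = 2.802/√107 = 0.2708.

d ≈ 0.271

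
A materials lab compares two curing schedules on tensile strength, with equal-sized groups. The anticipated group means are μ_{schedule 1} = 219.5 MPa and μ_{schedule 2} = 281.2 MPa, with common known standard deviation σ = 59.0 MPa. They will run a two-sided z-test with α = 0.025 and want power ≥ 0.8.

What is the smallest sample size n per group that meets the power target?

n = 18 per group

Standardized effect: d = |μ_{schedule 1} − μ_{schedule 2}| / σ = |219.5 − 281.2| / 59.0 = 1.0458
Set Φ(δ − 2.241) = 0.8; then δ − 2.241 = Φ⁻¹(0.8) = 0.842, giving δ = 3.083.
(The Φ(−δ − z_{α/2}) term is vanishingly small for δ > 0 and is dropped in the standard sample-size formula.)
δ = d·√(n/2) ⇒ n = 2(δ/d)² = 2 × (3.083 / 1.0458)² = 17.38.
Rounding up, n = 18 per group.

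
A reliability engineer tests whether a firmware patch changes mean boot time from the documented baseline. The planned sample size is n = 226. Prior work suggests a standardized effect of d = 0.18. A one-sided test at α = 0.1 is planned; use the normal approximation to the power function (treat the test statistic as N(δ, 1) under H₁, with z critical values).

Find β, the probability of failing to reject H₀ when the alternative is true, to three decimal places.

Noncentrality parameter: δ = d·√n = 0.18 × √226 = 2.7060
One-sided α = 0.1 → critical value z_{0.1} = 1.282.
Power = P(Z > 1.282 − δ) = Φ(1.424) = 0.9228.
Type II error: β = 1 − power = 1 − 0.9228 = 0.0772.

β ≈ 0.077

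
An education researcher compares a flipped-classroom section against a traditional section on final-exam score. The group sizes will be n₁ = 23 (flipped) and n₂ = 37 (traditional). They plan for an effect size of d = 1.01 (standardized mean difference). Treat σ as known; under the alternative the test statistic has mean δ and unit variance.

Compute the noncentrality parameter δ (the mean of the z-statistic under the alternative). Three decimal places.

δ ≈ 3.804

The noncentrality parameter scales effect size by the design's sample-size factor: δ = d / √(1/n₁ + 1/n₂) = 1.01 / √(1/23 + 1/37) = 3.8037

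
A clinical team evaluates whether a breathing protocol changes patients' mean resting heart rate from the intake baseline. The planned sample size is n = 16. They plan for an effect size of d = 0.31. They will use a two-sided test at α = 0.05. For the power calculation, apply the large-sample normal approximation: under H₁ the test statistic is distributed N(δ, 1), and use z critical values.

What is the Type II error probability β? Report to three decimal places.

β ≈ 0.764

Noncentrality parameter: δ = d·√n = 0.31 × √16 = 1.2400
Two-sided α = 0.05 → critical value z_{0.025} = 1.960.
Power = Φ(δ − 1.960) + Φ(−δ − 1.960) = Φ(-0.720) + Φ(-3.200) = 0.2358 + 0.0007 = 0.2365.
Type II error: β = 1 − power = 1 − 0.2365 = 0.7635.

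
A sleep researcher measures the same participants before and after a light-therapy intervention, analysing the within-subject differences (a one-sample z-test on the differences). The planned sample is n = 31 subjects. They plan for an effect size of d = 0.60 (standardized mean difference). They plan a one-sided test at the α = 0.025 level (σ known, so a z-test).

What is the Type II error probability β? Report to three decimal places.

β ≈ 0.084

Noncentrality parameter: δ = d·√n = 0.60 × √31 = 3.3407
Critical value for a one-sided test at α = 0.025: z_α = 1.960.
Power = P(Z > 1.960 − δ) = Φ(1.381) = 0.9163.
Type II error: β = 1 − power = 1 − 0.9163 = 0.0837.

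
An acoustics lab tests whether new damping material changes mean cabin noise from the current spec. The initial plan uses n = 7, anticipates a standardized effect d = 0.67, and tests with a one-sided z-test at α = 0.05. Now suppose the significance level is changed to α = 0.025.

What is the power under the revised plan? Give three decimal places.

δ = d·√n = 0.67 × √7 = 1.7727 (unchanged). New critical value: z_{0.025} = 1.960.
Revised power = Φ(δ − 1.960) = Φ(-0.187) = 0.4257.

Power ≈ 0.426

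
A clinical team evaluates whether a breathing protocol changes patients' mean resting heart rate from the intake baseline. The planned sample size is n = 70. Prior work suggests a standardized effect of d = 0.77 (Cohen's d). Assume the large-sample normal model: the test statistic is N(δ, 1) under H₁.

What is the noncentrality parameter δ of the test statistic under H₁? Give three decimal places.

δ = d·√n = 0.77 × √70 = 6.4423

δ ≈ 6.442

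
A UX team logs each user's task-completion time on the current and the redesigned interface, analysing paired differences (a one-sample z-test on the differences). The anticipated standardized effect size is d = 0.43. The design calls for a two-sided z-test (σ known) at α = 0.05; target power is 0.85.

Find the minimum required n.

n = 49

Set Φ(δ − 1.960) = 0.85; then δ − 1.960 = Φ⁻¹(0.85) = 1.036, giving δ = 2.996.
(For δ > 0 the lower-tail rejection region contributes negligibly to power, so the one-term inversion is standard.)
δ = d·√n ⇒ n = (δ/d)² = (2.996 / 0.43)² = 48.56.
Round up to the next whole unit.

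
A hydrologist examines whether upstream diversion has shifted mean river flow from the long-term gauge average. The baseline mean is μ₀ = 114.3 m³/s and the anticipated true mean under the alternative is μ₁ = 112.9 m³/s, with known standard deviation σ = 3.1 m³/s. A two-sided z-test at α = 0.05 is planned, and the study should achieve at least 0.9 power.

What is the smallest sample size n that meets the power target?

Standardized effect: d = |μ₁ − μ₀| / σ = |112.9 − 114.3| / 3.1 = 0.4516
For power 0.9 need Φ(δ − z_{0.025}) = 0.9, so δ = z_{0.025} + z_{0.10} = 1.960 + 1.282 = 3.242.
(For δ > 0 the lower-tail rejection region contributes negligibly to power, so the one-term inversion is standard.)
δ = d·√n ⇒ n = (δ/d)² = (3.242 / 0.4516)² = 51.52.
Rounding up, n = 52.

n = 52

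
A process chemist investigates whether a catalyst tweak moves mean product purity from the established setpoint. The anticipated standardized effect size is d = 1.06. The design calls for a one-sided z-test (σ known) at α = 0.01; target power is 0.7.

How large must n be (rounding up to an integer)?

n = 8

Set Φ(δ − 2.326) = 0.7; then δ − 2.326 = Φ⁻¹(0.7) = 0.524, giving δ = 2.851.
δ = d·√n ⇒ n = (δ/d)² = (2.851 / 1.06)² = 7.23.
Round up to the next whole unit.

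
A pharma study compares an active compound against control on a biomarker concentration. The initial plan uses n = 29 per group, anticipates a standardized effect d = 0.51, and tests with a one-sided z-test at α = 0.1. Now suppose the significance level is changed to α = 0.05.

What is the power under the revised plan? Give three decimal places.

Power ≈ 0.617

δ = d·√(n/2) = 0.51 × √(29/2) = 1.9420 (unchanged). New critical value: z_{0.05} = 1.645.
Revised power = P(Z > 1.645 − δ) = Φ(0.297) = 0.6168.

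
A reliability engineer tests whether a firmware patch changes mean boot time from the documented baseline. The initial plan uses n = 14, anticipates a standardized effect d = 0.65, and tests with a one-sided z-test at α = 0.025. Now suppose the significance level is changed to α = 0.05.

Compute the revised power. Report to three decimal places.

δ = d·√n = 0.65 × √14 = 2.4321 (unchanged). New critical value: z_{0.05} = 1.645.
Revised power = P(Z > 1.645 − δ) = Φ(0.787) = 0.7844.

Power ≈ 0.784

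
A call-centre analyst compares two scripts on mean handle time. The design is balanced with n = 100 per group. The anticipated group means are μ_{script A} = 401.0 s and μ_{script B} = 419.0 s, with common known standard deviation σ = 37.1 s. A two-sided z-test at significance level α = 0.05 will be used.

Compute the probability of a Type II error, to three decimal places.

β ≈ 0.071

Standardized effect: d = |μ_{script A} − μ_{script B}| / σ = |401.0 − 419.0| / 37.1 = 0.4852
Noncentrality parameter: δ = d·√(n/2) = 0.4852 × √(100/2) = 3.4307
Two-sided α = 0.05 → critical value z_{0.025} = 1.960.
Power = Φ(δ − 1.960) + Φ(−δ − 1.960) = Φ(1.471) + Φ(-5.391) = 0.9293 + 0.0000 = 0.9293.
Type II error: β = 1 − power = 1 − 0.9293 = 0.0707.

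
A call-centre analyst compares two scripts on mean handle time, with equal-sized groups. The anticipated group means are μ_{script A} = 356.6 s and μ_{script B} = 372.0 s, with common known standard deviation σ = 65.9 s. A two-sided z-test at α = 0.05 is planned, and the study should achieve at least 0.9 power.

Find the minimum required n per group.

n = 385 per group

Standardized effect: d = |μ_{script A} − μ_{script B}| / σ = |356.6 − 372.0| / 65.9 = 0.2337
Set Φ(δ − 1.960) = 0.9; then δ − 1.960 = Φ⁻¹(0.9) = 1.282, giving δ = 3.242.
(For δ > 0 the lower-tail rejection region contributes negligibly to power, so the one-term inversion is standard.)
δ = d·√(n/2) ⇒ n = 2(δ/d)² = 2 × (3.242 / 0.2337)² = 384.82.
Rounding up, n = 385 per group.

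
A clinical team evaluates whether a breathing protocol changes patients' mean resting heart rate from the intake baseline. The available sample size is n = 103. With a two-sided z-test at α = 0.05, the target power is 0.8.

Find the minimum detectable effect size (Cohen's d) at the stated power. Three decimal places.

d ≈ 0.276

Required noncentrality: δ = z_{0.025} + z_{0.20} = 1.960 + 0.842 = 2.802.
(The second rejection-region term Φ(−δ − z_{α/2}) is negligible and dropped.)
δ = d·√n ⇒ d = δ/√n = 2.802/√103 = 0.2760.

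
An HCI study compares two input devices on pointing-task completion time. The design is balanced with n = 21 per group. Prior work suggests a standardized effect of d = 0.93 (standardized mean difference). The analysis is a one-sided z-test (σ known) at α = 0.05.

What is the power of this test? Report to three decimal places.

Noncentrality parameter: δ = d·√(n/2) = 0.93 × √(21/2) = 3.0135
Critical value for a one-sided test at α = 0.05: z_α = 1.645.
Power = P(Z > 1.645 − δ) = Φ(1.369) = 0.9145.

Power ≈ 0.914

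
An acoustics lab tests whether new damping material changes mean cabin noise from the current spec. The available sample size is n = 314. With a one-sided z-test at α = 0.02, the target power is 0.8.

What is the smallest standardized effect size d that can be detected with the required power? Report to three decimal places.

Need Φ(δ − 2.054) = 0.8, so δ = 2.054 + 0.842 = 2.895.
δ = d·√n ⇒ d = δ/√n = 2.895/√314 = 0.1634.

d ≈ 0.163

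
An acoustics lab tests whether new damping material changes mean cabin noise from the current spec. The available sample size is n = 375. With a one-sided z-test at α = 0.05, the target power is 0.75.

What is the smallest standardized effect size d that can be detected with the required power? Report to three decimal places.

Need Φ(δ − 1.645) = 0.75, so δ = 1.645 + 0.674 = 2.319.
δ = d·√n ⇒ d = δ/√n = 2.319/√375 = 0.1198.

d ≈ 0.120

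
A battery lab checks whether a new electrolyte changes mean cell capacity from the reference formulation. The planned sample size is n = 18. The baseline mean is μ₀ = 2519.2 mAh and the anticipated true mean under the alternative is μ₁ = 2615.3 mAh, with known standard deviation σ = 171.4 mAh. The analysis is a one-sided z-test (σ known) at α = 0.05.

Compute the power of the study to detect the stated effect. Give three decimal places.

Standardized effect: d = |μ₁ − μ₀| / σ = |2615.3 − 2519.2| / 171.4 = 0.5607
Noncentrality parameter: δ = d·√n = 0.5607 × √18 = 2.3788
One-sided α = 0.05 → critical value z_{0.05} = 1.645.
Power = P(Z > 1.645 − δ) = Φ(0.734) = 0.7685.

Power ≈ 0.768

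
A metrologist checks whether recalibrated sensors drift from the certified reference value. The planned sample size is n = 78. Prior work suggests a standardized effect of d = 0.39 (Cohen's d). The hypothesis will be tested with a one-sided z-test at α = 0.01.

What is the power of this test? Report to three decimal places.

Noncentrality parameter: δ = d·√n = 0.39 × √78 = 3.4444
One-sided α = 0.01 → critical value z_{0.01} = 2.326.
Power = Φ(δ − 2.326) = Φ(1.118) = 0.8682.

Power ≈ 0.868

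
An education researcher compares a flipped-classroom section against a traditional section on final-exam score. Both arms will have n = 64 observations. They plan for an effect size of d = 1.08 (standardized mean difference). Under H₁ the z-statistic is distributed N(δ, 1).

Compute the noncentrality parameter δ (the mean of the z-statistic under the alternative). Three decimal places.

δ ≈ 6.109

The noncentrality parameter scales effect size by the design's sample-size factor: δ = d·√(n/2) = 1.08 × √(64/2) = 6.1094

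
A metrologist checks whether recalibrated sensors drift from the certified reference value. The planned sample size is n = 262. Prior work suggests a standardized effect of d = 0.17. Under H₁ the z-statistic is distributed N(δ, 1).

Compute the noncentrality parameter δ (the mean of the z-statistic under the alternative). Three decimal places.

The noncentrality parameter scales effect size by the design's sample-size factor: δ = d·√n = 0.17 × √262 = 2.7517

δ ≈ 2.752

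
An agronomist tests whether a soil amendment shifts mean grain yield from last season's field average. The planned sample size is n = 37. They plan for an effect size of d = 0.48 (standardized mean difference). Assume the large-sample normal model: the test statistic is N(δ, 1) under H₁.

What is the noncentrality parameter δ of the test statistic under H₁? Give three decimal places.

δ ≈ 2.920

δ = d·√n = 0.48 × √37 = 2.9197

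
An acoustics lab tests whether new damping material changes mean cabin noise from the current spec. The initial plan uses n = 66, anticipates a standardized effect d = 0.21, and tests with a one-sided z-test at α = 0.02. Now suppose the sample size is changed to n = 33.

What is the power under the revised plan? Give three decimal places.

With n = 33: δ = d·√n = 0.21 × √33 = 1.2064. Critical value z_{0.02} = 2.054.
Revised power = Φ(δ − 2.054) = Φ(-0.847) = 0.1984.

Power ≈ 0.198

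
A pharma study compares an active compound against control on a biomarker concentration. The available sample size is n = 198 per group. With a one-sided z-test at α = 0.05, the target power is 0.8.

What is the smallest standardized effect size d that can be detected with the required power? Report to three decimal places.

Required noncentrality: δ = z_{0.05} + z_{0.20} = 1.645 + 0.842 = 2.486.
δ = d·√(n/2) ⇒ d = δ/√(n/2) = 2.486/√(198/2) = 0.2499.

d ≈ 0.250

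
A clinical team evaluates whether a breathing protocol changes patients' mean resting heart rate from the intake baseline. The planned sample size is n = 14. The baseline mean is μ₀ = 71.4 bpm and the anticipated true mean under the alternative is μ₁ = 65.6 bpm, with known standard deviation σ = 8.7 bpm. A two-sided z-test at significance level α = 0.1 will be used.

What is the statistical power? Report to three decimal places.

Standardized effect: d = |μ₁ − μ₀| / σ = |65.6 − 71.4| / 8.7 = 0.6667
Noncentrality parameter: δ = d·√n = 0.6667 × √14 = 2.4944
Two-sided α = 0.1 → critical value z_{0.05} = 1.645.
Power = Φ(δ − 1.645) + Φ(−δ − 1.645) = Φ(0.850) + Φ(-4.139) = 0.8022 + 0.0000 = 0.8022.

Power ≈ 0.802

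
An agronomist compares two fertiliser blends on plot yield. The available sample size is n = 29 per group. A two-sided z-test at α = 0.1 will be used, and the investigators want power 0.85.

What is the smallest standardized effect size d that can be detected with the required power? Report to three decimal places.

Required noncentrality: δ = z_{0.05} + z_{0.15} = 1.645 + 1.036 = 2.681.
(Lower-tail contribution to power is negligible for δ > 0.)
δ = d·√(n/2) ⇒ d = δ/√(n/2) = 2.681/√(29/2) = 0.7041.

d ≈ 0.704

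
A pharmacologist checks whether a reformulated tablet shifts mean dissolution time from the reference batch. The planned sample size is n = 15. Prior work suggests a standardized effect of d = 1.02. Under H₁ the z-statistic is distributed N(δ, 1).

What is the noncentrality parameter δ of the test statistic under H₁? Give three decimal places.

δ = d·√n = 1.02 × √15 = 3.9504

δ ≈ 3.950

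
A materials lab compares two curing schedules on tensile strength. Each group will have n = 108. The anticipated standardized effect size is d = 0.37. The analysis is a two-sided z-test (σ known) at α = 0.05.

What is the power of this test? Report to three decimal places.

Noncentrality parameter: δ = d·√(n/2) = 0.37 × √(108/2) = 2.7189
Two-sided α = 0.05 → critical value z_{0.025} = 1.960.
Power = Φ(δ − 1.960) + Φ(−δ − 1.960) = Φ(0.759) + Φ(-4.679) = 0.7761 + 0.0000 = 0.7761.

Power ≈ 0.776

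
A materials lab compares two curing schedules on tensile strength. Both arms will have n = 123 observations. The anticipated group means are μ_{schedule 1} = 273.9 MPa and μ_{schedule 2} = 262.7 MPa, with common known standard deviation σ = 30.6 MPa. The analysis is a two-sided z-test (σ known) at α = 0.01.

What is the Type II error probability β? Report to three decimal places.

β ≈ 0.384

Standardized effect: d = |μ_{schedule 1} − μ_{schedule 2}| / σ = |273.9 − 262.7| / 30.6 = 0.3660
Noncentrality parameter: δ = d·√(n/2) = 0.3660 × √(123/2) = 2.8703
Two-sided α = 0.01 → critical value z_{0.005} = 2.576.
Power = Φ(δ − 2.576) + Φ(−δ − 2.576) = Φ(0.295) + Φ(-5.446) = 0.6158 + 0.0000 = 0.6158.
Type II error: β = 1 − power = 1 − 0.6158 = 0.3842.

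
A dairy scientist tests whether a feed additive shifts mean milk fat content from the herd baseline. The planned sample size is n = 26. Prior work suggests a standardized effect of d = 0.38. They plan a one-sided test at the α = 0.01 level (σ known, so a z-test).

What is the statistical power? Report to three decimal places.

Noncentrality parameter: δ = d·√n = 0.38 × √26 = 1.9376
One-sided α = 0.01 → critical value z_{0.01} = 2.326.
Power = Φ(δ − 2.326) = Φ(-0.389) = 0.3487.

Power ≈ 0.349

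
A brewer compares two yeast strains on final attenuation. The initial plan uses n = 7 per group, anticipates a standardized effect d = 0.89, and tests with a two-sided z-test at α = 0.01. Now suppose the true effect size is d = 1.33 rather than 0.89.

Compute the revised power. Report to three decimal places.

With d = 1.33: δ = d·√(n/2) = 1.33 × √(7/2) = 2.4882. Critical value z_{0.005} = 2.576.
Revised power = Φ(δ − 2.576) + Φ(−δ − 2.576) = Φ(-0.088) + Φ(-5.064) = 0.4651 + 0.0000 = 0.4651.

Power ≈ 0.465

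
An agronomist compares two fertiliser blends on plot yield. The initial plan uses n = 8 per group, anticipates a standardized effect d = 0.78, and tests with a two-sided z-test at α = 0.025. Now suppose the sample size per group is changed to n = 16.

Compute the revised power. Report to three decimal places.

Power ≈ 0.486

With n = 16 per group: δ = d·√(n/2) = 0.78 × √(16/2) = 2.2062. Critical value z_{0.0125} = 2.241.
Revised power = Φ(δ − 2.241) + Φ(−δ − 2.241) = Φ(-0.035) + Φ(-4.448) = 0.4859 + 0.0000 = 0.4860.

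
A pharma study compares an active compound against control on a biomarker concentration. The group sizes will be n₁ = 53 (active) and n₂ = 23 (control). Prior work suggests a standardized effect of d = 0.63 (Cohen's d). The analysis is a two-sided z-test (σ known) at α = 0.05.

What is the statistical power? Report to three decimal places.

Power ≈ 0.713

Noncentrality parameter: δ = d / √(1/n₁ + 1/n₂) = 0.63 / √(1/53 + 1/23) = 2.5231
Critical value for a two-sided test at α = 0.05: z_{α/2} = 1.960.
Power = Φ(δ − 1.960) + Φ(−δ − 1.960) = Φ(0.563) + Φ(-4.483) = 0.7133 + 0.0000 = 0.7133.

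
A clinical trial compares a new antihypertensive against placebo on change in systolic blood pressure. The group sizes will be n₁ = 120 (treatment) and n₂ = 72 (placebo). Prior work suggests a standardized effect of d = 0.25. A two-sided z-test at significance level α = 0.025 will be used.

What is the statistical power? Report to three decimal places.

Power ≈ 0.286

Noncentrality parameter: λ = d / √(1/n₁ + 1/n₂) = 0.25 / √(1/120 + 1/72) = 1.6771
Two-sided α = 0.025 → critical value z_{0.0125} = 2.241.
Power = Φ(λ − 2.241) + Φ(−λ − 2.241) = Φ(-0.564) + Φ(-3.918) = 0.2863 + 0.0000 = 0.2863.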